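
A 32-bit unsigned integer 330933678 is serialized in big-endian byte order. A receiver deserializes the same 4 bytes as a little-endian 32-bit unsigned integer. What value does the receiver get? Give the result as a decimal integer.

330933678 in 32-bit hexadecimal is 0x13B9A5AE.
Stored big-endian, the bytes at ascending addresses are 13 B9 A5 AE.
Read back as little-endian, the first byte is least significant, giving 0xAEA5B913.
0xAEA5B913 = 2930096403.

2930096403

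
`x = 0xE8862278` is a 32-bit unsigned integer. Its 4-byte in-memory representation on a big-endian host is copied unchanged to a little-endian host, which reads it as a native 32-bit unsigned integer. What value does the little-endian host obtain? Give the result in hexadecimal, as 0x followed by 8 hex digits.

0x782286E8

Stored big-endian, the bytes at ascending addresses are E8 86 22 78.
Read back as little-endian, the first byte is least significant, giving 0x782286E8.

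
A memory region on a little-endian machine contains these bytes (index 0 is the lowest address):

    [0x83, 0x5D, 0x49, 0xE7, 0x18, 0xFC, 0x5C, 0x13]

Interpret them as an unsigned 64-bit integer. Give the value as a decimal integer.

1395267168467770755

In little-endian order the low byte comes first in memory.
Reassemble most-significant byte first: 13 5C FC 18 E7 49 5D 83 → 0x135CFC18E7495D83.
0x135CFC18E7495D83 = 1395267168467770755.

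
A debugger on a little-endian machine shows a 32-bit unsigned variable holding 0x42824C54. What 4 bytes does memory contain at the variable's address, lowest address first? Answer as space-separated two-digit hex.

54 4C 82 42

Split into bytes (most-significant first): 42 82 4C 54.
In little-endian order the low byte comes first in memory.
So at ascending addresses the bytes are 54 4C 82 42.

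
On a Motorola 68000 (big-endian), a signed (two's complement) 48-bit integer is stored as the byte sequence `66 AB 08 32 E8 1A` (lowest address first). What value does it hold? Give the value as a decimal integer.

112884762994714

Big-endian stores the most-significant byte at the lowest address.
The bytes are already most-significant first: 0x66AB0832E81A.
0x66AB0832E81A = 112884762994714.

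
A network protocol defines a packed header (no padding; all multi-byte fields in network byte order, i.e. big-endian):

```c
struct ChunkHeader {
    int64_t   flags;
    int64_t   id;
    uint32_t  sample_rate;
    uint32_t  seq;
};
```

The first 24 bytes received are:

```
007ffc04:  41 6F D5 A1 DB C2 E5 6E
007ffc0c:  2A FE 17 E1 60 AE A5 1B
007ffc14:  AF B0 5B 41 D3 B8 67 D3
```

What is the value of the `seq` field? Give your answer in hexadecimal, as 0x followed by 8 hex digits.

`seq` follows `flags` (8 B), `id` (8 B), `sample_rate` (4 B), so it starts at offset 8 + 8 + 4 = 20 and occupies 4 bytes.
Bytes at offsets 20..23: D3 B8 67 D3.
Big-endian: lowest address holds the most-significant byte.
The bytes are already most-significant first: 0xD3B867D3.

0xD3B867D3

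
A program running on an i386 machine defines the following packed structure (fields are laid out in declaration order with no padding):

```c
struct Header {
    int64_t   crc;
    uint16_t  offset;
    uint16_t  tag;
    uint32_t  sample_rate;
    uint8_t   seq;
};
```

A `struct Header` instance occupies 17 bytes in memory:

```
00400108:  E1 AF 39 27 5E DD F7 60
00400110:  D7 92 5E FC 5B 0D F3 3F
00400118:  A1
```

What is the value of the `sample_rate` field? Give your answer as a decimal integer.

1072893275

`sample_rate` follows `crc` (8 B), `offset` (2 B), `tag` (2 B), so it starts at offset 8 + 2 + 2 = 12 and occupies 4 bytes.
Bytes at offsets 12..15: 5B 0D F3 3F.
In little-endian order the low byte comes first in memory.
Reassemble most-significant byte first: 3F F3 0D 5B → 0x3FF30D5B.
0x3FF30D5B = 1072893275.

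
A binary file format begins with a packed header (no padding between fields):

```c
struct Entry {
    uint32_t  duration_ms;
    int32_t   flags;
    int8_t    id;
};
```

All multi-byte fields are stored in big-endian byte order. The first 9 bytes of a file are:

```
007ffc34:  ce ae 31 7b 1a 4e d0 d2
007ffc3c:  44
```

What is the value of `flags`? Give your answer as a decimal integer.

441372882

`flags` follows `duration_ms` (4 bytes), so it starts at byte offset 4 and occupies 4 bytes.
Bytes at offsets 4..7: 1A 4E D0 D2.
Big-endian: lowest address holds the most-significant byte.
The bytes are already most-significant first: 0x1A4ED0D2.
0x1A4ED0D2 = 441372882.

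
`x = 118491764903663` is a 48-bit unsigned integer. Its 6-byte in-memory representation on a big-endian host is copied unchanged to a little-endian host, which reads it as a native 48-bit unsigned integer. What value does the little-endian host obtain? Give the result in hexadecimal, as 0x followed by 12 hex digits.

118491764903663 in 48-bit hexadecimal is 0x6BC4838E4EEF.
Stored big-endian, the bytes at ascending addresses are 6B C4 83 8E 4E EF.
Read back as little-endian, the first byte is least significant, giving 0xEF4E8E83C46B.

0xEF4E8E83C46B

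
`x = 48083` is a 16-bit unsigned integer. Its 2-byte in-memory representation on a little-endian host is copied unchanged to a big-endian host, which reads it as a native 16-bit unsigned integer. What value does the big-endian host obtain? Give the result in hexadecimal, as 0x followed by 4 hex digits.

0xD3BB

48083 in 16-bit hexadecimal is 0xBBD3.
Stored little-endian, the bytes at ascending addresses are D3 BB.
Read back as big-endian, the last byte is least significant, giving 0xD3BB.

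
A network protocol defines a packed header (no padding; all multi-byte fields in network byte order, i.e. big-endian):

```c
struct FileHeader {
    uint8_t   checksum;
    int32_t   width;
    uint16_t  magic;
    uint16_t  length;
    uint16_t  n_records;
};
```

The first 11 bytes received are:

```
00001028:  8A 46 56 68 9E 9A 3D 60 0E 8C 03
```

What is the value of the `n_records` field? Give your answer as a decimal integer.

`n_records` follows `checksum` (1 B), `width` (4 B), `magic` (2 B), `length` (2 B), so it starts at offset 1 + 4 + 2 + 2 = 9 and occupies 2 bytes.
Bytes at offsets 9..10: 8C 03.
In big-endian order the high byte comes first in memory.
The bytes are already most-significant first: 0x8C03.
0x8C03 = 35843.

35843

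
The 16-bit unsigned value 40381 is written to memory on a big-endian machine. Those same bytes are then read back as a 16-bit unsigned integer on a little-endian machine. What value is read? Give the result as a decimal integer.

40381 in 16-bit hexadecimal is 0x9DBD.
Stored big-endian, the bytes at ascending addresses are 9D BD.
Read back as little-endian, the first byte is least significant, giving 0xBD9D.
0xBD9D = 48541.

48541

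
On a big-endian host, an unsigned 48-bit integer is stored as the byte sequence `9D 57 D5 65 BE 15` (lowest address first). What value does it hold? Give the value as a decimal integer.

In big-endian order the high byte comes first in memory.
The bytes are already most-significant first: 0x9D57D565BE15.
0x9D57D565BE15 = 173000567930389.

173000567930389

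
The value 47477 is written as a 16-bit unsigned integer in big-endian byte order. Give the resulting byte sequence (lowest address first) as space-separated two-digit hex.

B9 75

47477 in hexadecimal, padded to 16 bits, is 0xB975.
Split into bytes (most-significant first): B9 75.
In big-endian order the high byte comes first in memory.
So the memory order matches the most-significant-first order: B9 75.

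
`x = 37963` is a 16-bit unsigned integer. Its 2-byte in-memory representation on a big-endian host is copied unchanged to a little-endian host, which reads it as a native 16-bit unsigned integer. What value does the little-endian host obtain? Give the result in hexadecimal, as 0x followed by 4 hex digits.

37963 in 16-bit hexadecimal is 0x944B.
Stored big-endian, the bytes at ascending addresses are 94 4B.
Read back as little-endian, the first byte is least significant, giving 0x4B94.

0x4B94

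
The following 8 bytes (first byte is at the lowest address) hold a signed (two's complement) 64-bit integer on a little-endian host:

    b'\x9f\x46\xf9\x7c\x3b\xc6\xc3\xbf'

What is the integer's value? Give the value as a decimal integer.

-4628638033204656481

Little-endian: lowest address holds the least-significant byte.
Reassemble most-significant byte first: BF C3 C6 3B 7C F9 46 9F → 0xBFC3C63B7CF9469F.
Top bit is set, so as a signed 64-bit value this is 0xBFC3C63B7CF9469F − 2^64 = -4628638033204656481.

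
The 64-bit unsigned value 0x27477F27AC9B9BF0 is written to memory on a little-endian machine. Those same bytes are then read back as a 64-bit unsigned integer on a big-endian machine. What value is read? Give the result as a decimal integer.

17337622354192189223

Stored little-endian, the bytes at ascending addresses are F0 9B 9B AC 27 7F 47 27.
Read back as big-endian, the last byte is least significant, giving 0xF09B9BAC277F4727.
0xF09B9BAC277F4727 = 17337622354192189223.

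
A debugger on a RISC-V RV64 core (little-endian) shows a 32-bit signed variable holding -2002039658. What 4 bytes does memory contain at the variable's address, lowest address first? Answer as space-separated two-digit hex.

Two's complement of -2002039658 in 32 bits: 2002039658 = 0x7754B36A; invert → 0x88AB4C95; add 1 → 0x88AB4C96.
Split into bytes (most-significant first): 88 AB 4C 96.
In little-endian order the low byte comes first in memory.
So at ascending addresses the bytes are 96 4C AB 88.

96 4C AB 88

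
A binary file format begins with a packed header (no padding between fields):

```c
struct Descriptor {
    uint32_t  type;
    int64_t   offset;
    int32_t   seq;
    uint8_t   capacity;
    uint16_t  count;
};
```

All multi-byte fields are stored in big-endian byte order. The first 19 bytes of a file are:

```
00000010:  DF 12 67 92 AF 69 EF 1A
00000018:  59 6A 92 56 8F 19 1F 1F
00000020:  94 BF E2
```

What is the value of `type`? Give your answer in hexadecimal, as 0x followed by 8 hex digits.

`type` is the first field, at byte offset 0, occupying 4 bytes.
Bytes at offsets 0..3: DF 12 67 92.
In big-endian order the high byte comes first in memory.
The bytes are already most-significant first: 0xDF126792.

0xDF126792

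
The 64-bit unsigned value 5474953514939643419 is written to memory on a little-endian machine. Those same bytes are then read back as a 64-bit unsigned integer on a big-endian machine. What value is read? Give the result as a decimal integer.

2015009931047074379

5474953514939643419 in 64-bit hexadecimal is 0x4BFAF136DBC0F61B.
Stored little-endian, the bytes at ascending addresses are 1B F6 C0 DB 36 F1 FA 4B.
Read back as big-endian, the last byte is least significant, giving 0x1BF6C0DB36F1FA4B.
0x1BF6C0DB36F1FA4B = 2015009931047074379.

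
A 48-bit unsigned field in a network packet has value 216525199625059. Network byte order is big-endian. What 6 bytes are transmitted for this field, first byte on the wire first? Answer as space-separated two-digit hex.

216525199625059 in hexadecimal, padded to 48 bits, is 0xC4EDB39BCB63.
Split into bytes (most-significant first): C4 ED B3 9B CB 63.
In big-endian order the high byte comes first in memory.
So the memory order matches the most-significant-first order: C4 ED B3 9B CB 63.

C4 ED B3 9B CB 63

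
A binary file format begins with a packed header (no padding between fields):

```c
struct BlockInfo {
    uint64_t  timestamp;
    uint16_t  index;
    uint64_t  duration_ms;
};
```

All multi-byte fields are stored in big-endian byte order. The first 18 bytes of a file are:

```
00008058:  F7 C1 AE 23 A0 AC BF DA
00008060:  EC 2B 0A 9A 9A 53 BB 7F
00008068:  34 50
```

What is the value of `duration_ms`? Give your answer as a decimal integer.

`duration_ms` follows `timestamp` (8 B), `index` (2 B), so it starts at offset 8 + 2 = 10 and occupies 8 bytes.
Bytes at offsets 10..17: 0A 9A 9A 53 BB 7F 34 50.
In big-endian order the high byte comes first in memory.
The bytes are already most-significant first: 0x0A9A9A53BB7F3450.
0x0A9A9A53BB7F3450 = 764092771211359312.

764092771211359312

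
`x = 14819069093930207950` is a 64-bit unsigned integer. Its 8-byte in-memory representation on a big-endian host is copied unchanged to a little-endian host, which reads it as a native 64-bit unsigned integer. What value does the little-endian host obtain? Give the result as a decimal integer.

14819069093930207950 in 64-bit hexadecimal is 0xCDA7E8D37DAE0ACE.
Stored big-endian, the bytes at ascending addresses are CD A7 E8 D3 7D AE 0A CE.
Read back as little-endian, the first byte is least significant, giving 0xCE0AAE7DD3E8A7CD.
0xCE0AAE7DD3E8A7CD = 14846870977029646285.

14846870977029646285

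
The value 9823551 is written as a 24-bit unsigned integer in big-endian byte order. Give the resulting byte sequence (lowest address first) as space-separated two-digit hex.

9823551 in hexadecimal, padded to 24 bits, is 0x95E53F.
Split into bytes (most-significant first): 95 E5 3F.
In big-endian order the high byte comes first in memory.
So the memory order matches the most-significant-first order: 95 E5 3F.

95 E5 3F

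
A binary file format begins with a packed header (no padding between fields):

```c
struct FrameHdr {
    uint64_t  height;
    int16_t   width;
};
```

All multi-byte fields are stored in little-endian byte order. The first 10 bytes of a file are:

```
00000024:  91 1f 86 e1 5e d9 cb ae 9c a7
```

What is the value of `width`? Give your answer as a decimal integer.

`width` follows `height` (8 bytes), so it starts at byte offset 8 and occupies 2 bytes.
Bytes at offsets 8..9: 9C A7.
Little-endian stores the least-significant byte at the lowest address.
Reassemble most-significant byte first: A7 9C → 0xA79C.
Top bit is set, so as a signed 16-bit value this is 0xA79C − 2^16 = -22628.

-22628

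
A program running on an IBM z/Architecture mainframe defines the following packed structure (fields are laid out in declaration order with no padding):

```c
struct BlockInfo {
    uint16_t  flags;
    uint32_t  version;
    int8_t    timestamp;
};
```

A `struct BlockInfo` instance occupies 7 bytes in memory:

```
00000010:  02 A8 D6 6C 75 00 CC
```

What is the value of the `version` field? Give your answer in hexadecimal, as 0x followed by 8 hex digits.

`version` follows `flags` (2 bytes), so it starts at byte offset 2 and occupies 4 bytes.
Bytes at offsets 2..5: D6 6C 75 00.
Big-endian: lowest address holds the most-significant byte.
The bytes are already most-significant first: 0xD66C7500.

0xD66C7500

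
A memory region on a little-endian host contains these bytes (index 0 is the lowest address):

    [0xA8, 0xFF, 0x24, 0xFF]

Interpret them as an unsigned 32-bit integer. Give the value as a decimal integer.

Little-endian: lowest address holds the least-significant byte.
Reassemble most-significant byte first: FF 24 FF A8 → 0xFF24FFA8.
0xFF24FFA8 = 4280614824.

4280614824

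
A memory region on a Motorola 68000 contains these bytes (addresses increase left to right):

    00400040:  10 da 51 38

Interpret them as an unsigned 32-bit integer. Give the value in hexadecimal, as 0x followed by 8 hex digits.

Big-endian: lowest address holds the most-significant byte.
The bytes are already most-significant first: 0x10DA5138.

0x10DA5138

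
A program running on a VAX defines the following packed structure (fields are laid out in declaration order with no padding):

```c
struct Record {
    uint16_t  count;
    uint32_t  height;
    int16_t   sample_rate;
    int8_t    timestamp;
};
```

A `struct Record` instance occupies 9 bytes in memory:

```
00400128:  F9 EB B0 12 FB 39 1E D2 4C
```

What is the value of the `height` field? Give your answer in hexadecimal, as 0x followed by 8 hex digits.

0x39FB12B0

`height` follows `count` (2 bytes), so it starts at byte offset 2 and occupies 4 bytes.
Bytes at offsets 2..5: B0 12 FB 39.
Little-endian stores the least-significant byte at the lowest address.
Reassemble most-significant byte first: 39 FB 12 B0 → 0x39FB12B0.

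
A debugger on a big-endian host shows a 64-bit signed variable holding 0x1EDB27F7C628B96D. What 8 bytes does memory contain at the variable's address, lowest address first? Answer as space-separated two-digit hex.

1E DB 27 F7 C6 28 B9 6D

Split into bytes (most-significant first): 1E DB 27 F7 C6 28 B9 6D.
Big-endian stores the most-significant byte at the lowest address.
So the memory order matches the most-significant-first order: 1E DB 27 F7 C6 28 B9 6D.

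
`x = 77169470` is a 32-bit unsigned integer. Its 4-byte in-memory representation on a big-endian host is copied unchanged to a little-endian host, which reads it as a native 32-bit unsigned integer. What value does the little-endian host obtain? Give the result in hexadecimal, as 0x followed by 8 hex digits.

77169470 in 32-bit hexadecimal is 0x0499833E.
Stored big-endian, the bytes at ascending addresses are 04 99 83 3E.
Read back as little-endian, the first byte is least significant, giving 0x3E839904.

0x3E839904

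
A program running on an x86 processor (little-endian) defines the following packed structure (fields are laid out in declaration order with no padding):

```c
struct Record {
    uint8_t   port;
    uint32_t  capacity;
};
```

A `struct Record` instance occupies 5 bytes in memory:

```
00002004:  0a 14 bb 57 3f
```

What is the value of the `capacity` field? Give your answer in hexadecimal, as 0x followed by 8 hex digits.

`capacity` follows `port` (1 byte), so it starts at byte offset 1 and occupies 4 bytes.
Bytes at offsets 1..4: 14 BB 57 3F.
In little-endian order the low byte comes first in memory.
Reassemble most-significant byte first: 3F 57 BB 14 → 0x3F57BB14.

0x3F57BB14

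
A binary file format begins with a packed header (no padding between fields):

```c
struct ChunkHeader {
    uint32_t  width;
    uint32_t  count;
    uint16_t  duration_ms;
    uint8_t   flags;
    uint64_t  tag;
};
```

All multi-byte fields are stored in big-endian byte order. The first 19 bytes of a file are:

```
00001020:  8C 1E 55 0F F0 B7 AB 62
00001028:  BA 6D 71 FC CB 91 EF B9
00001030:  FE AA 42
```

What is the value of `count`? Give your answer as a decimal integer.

`count` follows `width` (4 bytes), so it starts at byte offset 4 and occupies 4 bytes.
Bytes at offsets 4..7: F0 B7 AB 62.
Big-endian stores the most-significant byte at the lowest address.
The bytes are already most-significant first: 0xF0B7AB62.
0xF0B7AB62 = 4038568802.

4038568802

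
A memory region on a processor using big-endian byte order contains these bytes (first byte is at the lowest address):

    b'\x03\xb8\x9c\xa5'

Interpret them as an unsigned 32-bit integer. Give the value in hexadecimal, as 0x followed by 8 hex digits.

Big-endian: lowest address holds the most-significant byte.
The bytes are already most-significant first: 0x03B89CA5.

0x03B89CA5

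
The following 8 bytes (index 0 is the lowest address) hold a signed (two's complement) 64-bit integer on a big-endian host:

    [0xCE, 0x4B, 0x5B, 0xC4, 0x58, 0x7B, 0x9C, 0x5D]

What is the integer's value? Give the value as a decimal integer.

-3581668179786884003

Big-endian stores the most-significant byte at the lowest address.
The bytes are already most-significant first: 0xCE4B5BC4587B9C5D.
Top bit is set, so as a signed 64-bit value this is 0xCE4B5BC4587B9C5D − 2^64 = -3581668179786884003.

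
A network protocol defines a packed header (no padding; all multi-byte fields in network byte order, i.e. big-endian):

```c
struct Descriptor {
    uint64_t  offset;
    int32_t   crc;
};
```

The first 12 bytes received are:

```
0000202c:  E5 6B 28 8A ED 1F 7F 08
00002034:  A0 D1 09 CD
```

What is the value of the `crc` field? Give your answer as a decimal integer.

-1596913203

`crc` follows `offset` (8 bytes), so it starts at byte offset 8 and occupies 4 bytes.
Bytes at offsets 8..11: A0 D1 09 CD.
In big-endian order the high byte comes first in memory.
The bytes are already most-significant first: 0xA0D109CD.
Top bit is set, so as a signed 32-bit value this is 0xA0D109CD − 2^32 = -1596913203.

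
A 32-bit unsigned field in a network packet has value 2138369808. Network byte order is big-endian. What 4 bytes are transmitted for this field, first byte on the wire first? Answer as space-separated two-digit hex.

2138369808 in hexadecimal, padded to 32 bits, is 0x7F74EF10.
Split into bytes (most-significant first): 7F 74 EF 10.
Big-endian stores the most-significant byte at the lowest address.
So the memory order matches the most-significant-first order: 7F 74 EF 10.

7F 74 EF 10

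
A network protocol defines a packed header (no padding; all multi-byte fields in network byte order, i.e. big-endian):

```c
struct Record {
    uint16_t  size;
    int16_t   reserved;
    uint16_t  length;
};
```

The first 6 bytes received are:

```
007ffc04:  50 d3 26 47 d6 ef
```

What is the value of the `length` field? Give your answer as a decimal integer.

55023

`length` follows `size` (2 B), `reserved` (2 B), so it starts at offset 2 + 2 = 4 and occupies 2 bytes.
Bytes at offsets 4..5: D6 EF.
In big-endian order the high byte comes first in memory.
The bytes are already most-significant first: 0xD6EF.
0xD6EF = 55023.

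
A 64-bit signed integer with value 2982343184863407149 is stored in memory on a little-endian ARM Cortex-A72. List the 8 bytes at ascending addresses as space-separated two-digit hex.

2982343184863407149 in hexadecimal, padded to 64 bits, is 0x2963695354172C2D.
Split into bytes (most-significant first): 29 63 69 53 54 17 2C 2D.
Little-endian: lowest address holds the least-significant byte.
So at ascending addresses the bytes are 2D 2C 17 54 53 69 63 29.

2D 2C 17 54 53 69 63 29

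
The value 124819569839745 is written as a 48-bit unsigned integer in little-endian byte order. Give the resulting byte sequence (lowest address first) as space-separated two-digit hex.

81 0E 1F D2 85 71

124819569839745 in hexadecimal, padded to 48 bits, is 0x7185D21F0E81.
Split into bytes (most-significant first): 71 85 D2 1F 0E 81.
In little-endian order the low byte comes first in memory.
So at ascending addresses the bytes are 81 0E 1F D2 85 71.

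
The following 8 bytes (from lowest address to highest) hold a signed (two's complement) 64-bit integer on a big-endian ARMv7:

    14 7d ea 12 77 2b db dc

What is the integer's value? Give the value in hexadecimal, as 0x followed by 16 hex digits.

In big-endian order the high byte comes first in memory.
The bytes are already most-significant first: 0x147DEA12772BDBDC.

0x147DEA12772BDBDC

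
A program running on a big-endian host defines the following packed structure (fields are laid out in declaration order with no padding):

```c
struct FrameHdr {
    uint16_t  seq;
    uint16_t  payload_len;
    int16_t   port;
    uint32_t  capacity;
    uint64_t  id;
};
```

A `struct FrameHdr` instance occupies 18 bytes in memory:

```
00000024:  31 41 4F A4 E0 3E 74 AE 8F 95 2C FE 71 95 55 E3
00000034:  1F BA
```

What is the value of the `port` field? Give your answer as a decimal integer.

`port` follows `seq` (2 B), `payload_len` (2 B), so it starts at offset 2 + 2 = 4 and occupies 2 bytes.
Bytes at offsets 4..5: E0 3E.
In big-endian order the high byte comes first in memory.
The bytes are already most-significant first: 0xE03E.
Top bit is set, so as a signed 16-bit value this is 0xE03E − 2^16 = -8130.

-8130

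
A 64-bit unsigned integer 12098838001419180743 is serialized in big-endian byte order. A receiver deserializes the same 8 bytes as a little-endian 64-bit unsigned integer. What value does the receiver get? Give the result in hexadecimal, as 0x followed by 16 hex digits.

0xC75A96550FB5E7A7

12098838001419180743 in 64-bit hexadecimal is 0xA7E7B50F55965AC7.
Stored big-endian, the bytes at ascending addresses are A7 E7 B5 0F 55 96 5A C7.
Read back as little-endian, the first byte is least significant, giving 0xC75A96550FB5E7A7.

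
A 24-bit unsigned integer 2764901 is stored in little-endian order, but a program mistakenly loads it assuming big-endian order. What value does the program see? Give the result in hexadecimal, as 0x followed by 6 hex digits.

0x65302A

2764901 in 24-bit hexadecimal is 0x2A3065.
Stored little-endian, the bytes at ascending addresses are 65 30 2A.
Read back as big-endian, the last byte is least significant, giving 0x65302A.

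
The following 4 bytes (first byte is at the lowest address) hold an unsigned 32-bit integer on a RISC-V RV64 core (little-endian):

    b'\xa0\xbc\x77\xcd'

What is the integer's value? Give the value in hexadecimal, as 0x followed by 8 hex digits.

Little-endian stores the least-significant byte at the lowest address.
Reassemble most-significant byte first: CD 77 BC A0 → 0xCD77BCA0.

0xCD77BCA0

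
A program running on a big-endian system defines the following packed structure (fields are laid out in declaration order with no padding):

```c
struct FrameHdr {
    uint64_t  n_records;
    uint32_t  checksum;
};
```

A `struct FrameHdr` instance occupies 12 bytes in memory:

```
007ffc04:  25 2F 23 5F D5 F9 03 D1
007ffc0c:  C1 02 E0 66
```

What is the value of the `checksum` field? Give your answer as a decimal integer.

3238191206

`checksum` follows `n_records` (8 bytes), so it starts at byte offset 8 and occupies 4 bytes.
Bytes at offsets 8..11: C1 02 E0 66.
Big-endian stores the most-significant byte at the lowest address.
The bytes are already most-significant first: 0xC102E066.
0xC102E066 = 3238191206.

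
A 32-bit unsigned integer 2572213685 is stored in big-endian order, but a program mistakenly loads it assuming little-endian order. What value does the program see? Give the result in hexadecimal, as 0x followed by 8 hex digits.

2572213685 in 32-bit hexadecimal is 0x9950DDB5.
Stored big-endian, the bytes at ascending addresses are 99 50 DD B5.
Read back as little-endian, the first byte is least significant, giving 0xB5DD5099.

0xB5DD5099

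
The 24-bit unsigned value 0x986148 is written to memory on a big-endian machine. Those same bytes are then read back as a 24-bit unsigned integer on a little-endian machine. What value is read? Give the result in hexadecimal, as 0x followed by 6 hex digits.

0x486198

Stored big-endian, the bytes at ascending addresses are 98 61 48.
Read back as little-endian, the first byte is least significant, giving 0x486198.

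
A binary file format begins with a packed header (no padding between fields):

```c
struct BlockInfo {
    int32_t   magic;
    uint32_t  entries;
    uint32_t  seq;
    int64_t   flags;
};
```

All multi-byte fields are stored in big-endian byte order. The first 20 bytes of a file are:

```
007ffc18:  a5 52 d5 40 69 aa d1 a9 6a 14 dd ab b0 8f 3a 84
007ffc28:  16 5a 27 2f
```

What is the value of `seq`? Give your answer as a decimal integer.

`seq` follows `magic` (4 B), `entries` (4 B), so it starts at offset 4 + 4 = 8 and occupies 4 bytes.
Bytes at offsets 8..11: 6A 14 DD AB.
Big-endian: lowest address holds the most-significant byte.
The bytes are already most-significant first: 0x6A14DDAB.
0x6A14DDAB = 1779752363.

1779752363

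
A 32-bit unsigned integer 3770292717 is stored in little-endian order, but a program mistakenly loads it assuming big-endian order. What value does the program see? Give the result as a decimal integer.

3977886432

3770292717 in 32-bit hexadecimal is 0xE0BA19ED.
Stored little-endian, the bytes at ascending addresses are ED 19 BA E0.
Read back as big-endian, the last byte is least significant, giving 0xED19BAE0.
0xED19BAE0 = 3977886432.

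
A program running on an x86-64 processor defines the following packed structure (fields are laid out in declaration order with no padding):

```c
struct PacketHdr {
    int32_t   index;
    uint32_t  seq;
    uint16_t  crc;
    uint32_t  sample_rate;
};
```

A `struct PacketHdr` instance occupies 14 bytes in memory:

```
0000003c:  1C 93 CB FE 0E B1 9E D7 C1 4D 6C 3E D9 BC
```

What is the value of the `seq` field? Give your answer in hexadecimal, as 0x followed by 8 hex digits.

`seq` follows `index` (4 bytes), so it starts at byte offset 4 and occupies 4 bytes.
Bytes at offsets 4..7: 0E B1 9E D7.
In little-endian order the low byte comes first in memory.
Reassemble most-significant byte first: D7 9E B1 0E → 0xD79EB10E.

0xD79EB10E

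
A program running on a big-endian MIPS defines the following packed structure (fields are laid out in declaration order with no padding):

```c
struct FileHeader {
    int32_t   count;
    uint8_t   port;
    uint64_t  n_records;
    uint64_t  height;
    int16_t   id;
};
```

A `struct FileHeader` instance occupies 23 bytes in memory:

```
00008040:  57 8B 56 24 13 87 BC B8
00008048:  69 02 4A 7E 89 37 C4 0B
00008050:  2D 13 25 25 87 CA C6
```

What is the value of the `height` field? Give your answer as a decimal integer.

4018349055743960455

`height` follows `count` (4 B), `port` (1 B), `n_records` (8 B), so it starts at offset 4 + 1 + 8 = 13 and occupies 8 bytes.
Bytes at offsets 13..20: 37 C4 0B 2D 13 25 25 87.
Big-endian: lowest address holds the most-significant byte.
The bytes are already most-significant first: 0x37C40B2D13252587.
0x37C40B2D13252587 = 4018349055743960455.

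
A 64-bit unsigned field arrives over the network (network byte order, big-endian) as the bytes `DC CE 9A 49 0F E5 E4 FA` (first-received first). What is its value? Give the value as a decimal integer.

In big-endian order the high byte comes first in memory.
The bytes are already most-significant first: 0xDCCE9A490FE5E4FA.
0xDCCE9A490FE5E4FA = 15910824172136555770.

15910824172136555770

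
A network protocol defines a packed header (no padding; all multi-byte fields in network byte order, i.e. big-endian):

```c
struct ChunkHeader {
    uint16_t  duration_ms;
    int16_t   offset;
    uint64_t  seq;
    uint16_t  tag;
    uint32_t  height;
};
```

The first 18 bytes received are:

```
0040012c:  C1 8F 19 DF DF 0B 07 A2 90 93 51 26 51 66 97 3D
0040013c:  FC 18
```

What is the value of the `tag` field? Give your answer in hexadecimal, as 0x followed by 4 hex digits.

0x5166

`tag` follows `duration_ms` (2 B), `offset` (2 B), `seq` (8 B), so it starts at offset 2 + 2 + 8 = 12 and occupies 2 bytes.
Bytes at offsets 12..13: 51 66.
Big-endian stores the most-significant byte at the lowest address.
The bytes are already most-significant first: 0x5166.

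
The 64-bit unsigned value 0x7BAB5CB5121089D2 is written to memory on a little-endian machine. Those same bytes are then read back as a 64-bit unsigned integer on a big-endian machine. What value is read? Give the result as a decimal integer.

Stored little-endian, the bytes at ascending addresses are D2 89 10 12 B5 5C AB 7B.
Read back as big-endian, the last byte is least significant, giving 0xD2891012B55CAB7B.
0xD2891012B55CAB7B = 15170674492312431483.

15170674492312431483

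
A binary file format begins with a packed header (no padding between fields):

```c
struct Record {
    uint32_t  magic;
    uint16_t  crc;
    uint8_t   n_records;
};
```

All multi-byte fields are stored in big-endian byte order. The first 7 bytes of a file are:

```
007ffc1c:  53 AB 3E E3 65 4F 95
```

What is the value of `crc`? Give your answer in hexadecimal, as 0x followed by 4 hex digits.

`crc` follows `magic` (4 bytes), so it starts at byte offset 4 and occupies 2 bytes.
Bytes at offsets 4..5: 65 4F.
Big-endian stores the most-significant byte at the lowest address.
The bytes are already most-significant first: 0x654F.

0x654F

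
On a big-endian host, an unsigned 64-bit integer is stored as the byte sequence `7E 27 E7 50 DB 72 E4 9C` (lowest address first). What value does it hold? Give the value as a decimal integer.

9090488707335775388

In big-endian order the high byte comes first in memory.
The bytes are already most-significant first: 0x7E27E750DB72E49C.
0x7E27E750DB72E49C = 9090488707335775388.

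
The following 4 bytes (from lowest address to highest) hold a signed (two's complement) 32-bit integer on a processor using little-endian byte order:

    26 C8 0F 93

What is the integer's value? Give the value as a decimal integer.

Little-endian stores the least-significant byte at the lowest address.
Reassemble most-significant byte first: 93 0F C8 26 → 0x930FC826.
Top bit is set, so as a signed 32-bit value this is 0x930FC826 − 2^32 = -1827682266.

-1827682266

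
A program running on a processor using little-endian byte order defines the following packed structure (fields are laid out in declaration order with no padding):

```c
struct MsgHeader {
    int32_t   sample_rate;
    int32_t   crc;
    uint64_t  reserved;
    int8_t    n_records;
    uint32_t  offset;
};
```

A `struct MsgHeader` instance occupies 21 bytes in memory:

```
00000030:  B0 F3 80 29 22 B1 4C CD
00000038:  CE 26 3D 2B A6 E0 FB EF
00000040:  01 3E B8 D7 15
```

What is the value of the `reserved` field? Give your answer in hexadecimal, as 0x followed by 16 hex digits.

`reserved` follows `sample_rate` (4 B), `crc` (4 B), so it starts at offset 4 + 4 = 8 and occupies 8 bytes.
Bytes at offsets 8..15: CE 26 3D 2B A6 E0 FB EF.
Little-endian stores the least-significant byte at the lowest address.
Reassemble most-significant byte first: EF FB E0 A6 2B 3D 26 CE → 0xEFFBE0A62B3D26CE.

0xEFFBE0A62B3D26CE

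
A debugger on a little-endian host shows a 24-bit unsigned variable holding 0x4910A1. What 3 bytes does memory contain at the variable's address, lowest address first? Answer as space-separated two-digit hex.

Split into bytes (most-significant first): 49 10 A1.
In little-endian order the low byte comes first in memory.
So at ascending addresses the bytes are A1 10 49.

A1 10 49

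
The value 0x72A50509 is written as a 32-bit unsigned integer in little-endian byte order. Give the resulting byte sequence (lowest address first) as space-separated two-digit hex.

Split into bytes (most-significant first): 72 A5 05 09.
In little-endian order the low byte comes first in memory.
So at ascending addresses the bytes are 09 05 A5 72.

09 05 A5 72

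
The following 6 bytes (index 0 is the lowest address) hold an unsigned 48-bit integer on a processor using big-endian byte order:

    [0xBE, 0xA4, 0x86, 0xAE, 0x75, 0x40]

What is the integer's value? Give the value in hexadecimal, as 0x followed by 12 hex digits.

0xBEA486AE7540

In big-endian order the high byte comes first in memory.
The bytes are already most-significant first: 0xBEA486AE7540.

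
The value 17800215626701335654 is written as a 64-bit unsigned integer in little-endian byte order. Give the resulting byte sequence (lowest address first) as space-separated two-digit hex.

17800215626701335654 in hexadecimal, padded to 64 bits, is 0xF70711CD8AE3EC66.
Split into bytes (most-significant first): F7 07 11 CD 8A E3 EC 66.
In little-endian order the low byte comes first in memory.
So at ascending addresses the bytes are 66 EC E3 8A CD 11 07 F7.

66 EC E3 8A CD 11 07 F7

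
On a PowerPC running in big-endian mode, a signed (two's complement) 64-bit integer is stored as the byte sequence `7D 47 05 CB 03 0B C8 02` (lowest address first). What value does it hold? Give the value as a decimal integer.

9027190347575052290

Big-endian: lowest address holds the most-significant byte.
The bytes are already most-significant first: 0x7D4705CB030BC802.
0x7D4705CB030BC802 = 9027190347575052290.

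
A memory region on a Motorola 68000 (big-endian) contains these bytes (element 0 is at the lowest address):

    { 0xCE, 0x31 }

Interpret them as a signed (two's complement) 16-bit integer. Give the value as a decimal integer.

-12751

Big-endian stores the most-significant byte at the lowest address.
The bytes are already most-significant first: 0xCE31.
Top bit is set, so as a signed 16-bit value this is 0xCE31 − 2^16 = -12751.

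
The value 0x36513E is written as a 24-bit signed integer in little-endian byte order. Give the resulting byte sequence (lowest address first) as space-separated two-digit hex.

3E 51 36

Split into bytes (most-significant first): 36 51 3E.
In little-endian order the low byte comes first in memory.
So at ascending addresses the bytes are 3E 51 36.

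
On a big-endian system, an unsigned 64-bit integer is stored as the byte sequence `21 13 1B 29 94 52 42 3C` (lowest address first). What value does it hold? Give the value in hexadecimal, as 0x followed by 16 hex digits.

0x21131B299452423C

In big-endian order the high byte comes first in memory.
The bytes are already most-significant first: 0x21131B299452423C.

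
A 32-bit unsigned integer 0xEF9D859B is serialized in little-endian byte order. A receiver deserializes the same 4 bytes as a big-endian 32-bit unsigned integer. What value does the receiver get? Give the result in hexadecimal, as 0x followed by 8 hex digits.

0x9B859DEF

Stored little-endian, the bytes at ascending addresses are 9B 85 9D EF.
Read back as big-endian, the last byte is least significant, giving 0x9B859DEF.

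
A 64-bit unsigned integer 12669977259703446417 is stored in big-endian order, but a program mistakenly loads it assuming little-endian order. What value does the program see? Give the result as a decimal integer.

12669977259703446417 in 64-bit hexadecimal is 0xAFD4CD3074E6AB91.
Stored big-endian, the bytes at ascending addresses are AF D4 CD 30 74 E6 AB 91.
Read back as little-endian, the first byte is least significant, giving 0x91ABE67430CDD4AF.
0x91ABE67430CDD4AF = 10496736743226463407.

10496736743226463407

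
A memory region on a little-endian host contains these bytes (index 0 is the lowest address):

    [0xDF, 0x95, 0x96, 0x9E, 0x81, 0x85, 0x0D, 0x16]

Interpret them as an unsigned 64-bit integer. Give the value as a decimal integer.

In little-endian order the low byte comes first in memory.
Reassemble most-significant byte first: 16 0D 85 81 9E 96 95 DF → 0x160D85819E9695DF.
0x160D85819E9695DF = 1589073035289597407.

1589073035289597407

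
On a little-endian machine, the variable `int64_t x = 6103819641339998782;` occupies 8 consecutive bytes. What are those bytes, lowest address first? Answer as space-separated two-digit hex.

6103819641339998782 in hexadecimal, padded to 64 bits, is 0x54B51F9FD71F723E.
Split into bytes (most-significant first): 54 B5 1F 9F D7 1F 72 3E.
Little-endian: lowest address holds the least-significant byte.
So at ascending addresses the bytes are 3E 72 1F D7 9F 1F B5 54.

3E 72 1F D7 9F 1F B5 54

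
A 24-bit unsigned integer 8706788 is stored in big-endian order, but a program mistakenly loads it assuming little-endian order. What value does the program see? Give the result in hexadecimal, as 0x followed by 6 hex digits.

0xE4DA84

8706788 in 24-bit hexadecimal is 0x84DAE4.
Stored big-endian, the bytes at ascending addresses are 84 DA E4.
Read back as little-endian, the first byte is least significant, giving 0xE4DA84.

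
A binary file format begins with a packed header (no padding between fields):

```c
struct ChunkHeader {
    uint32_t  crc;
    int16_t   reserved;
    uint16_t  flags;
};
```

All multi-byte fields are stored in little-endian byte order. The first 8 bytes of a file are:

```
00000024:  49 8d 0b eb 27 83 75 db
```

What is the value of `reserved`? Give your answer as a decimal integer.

`reserved` follows `crc` (4 bytes), so it starts at byte offset 4 and occupies 2 bytes.
Bytes at offsets 4..5: 27 83.
Little-endian: lowest address holds the least-significant byte.
Reassemble most-significant byte first: 83 27 → 0x8327.
Top bit is set, so as a signed 16-bit value this is 0x8327 − 2^16 = -31961.

-31961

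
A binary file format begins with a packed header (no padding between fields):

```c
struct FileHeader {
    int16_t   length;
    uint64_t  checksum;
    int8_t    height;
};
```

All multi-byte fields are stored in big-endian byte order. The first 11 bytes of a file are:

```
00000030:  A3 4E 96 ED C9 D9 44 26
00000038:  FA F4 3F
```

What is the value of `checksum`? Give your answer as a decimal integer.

10875570610158107380

`checksum` follows `length` (2 bytes), so it starts at byte offset 2 and occupies 8 bytes.
Bytes at offsets 2..9: 96 ED C9 D9 44 26 FA F4.
Big-endian stores the most-significant byte at the lowest address.
The bytes are already most-significant first: 0x96EDC9D94426FAF4.
0x96EDC9D94426FAF4 = 10875570610158107380.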